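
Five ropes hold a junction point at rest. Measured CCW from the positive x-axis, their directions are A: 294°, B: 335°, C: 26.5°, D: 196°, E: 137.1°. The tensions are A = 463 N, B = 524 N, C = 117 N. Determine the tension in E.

Resolve: ΣF_x = 463 cos 294° + 524 cos 335° + 117 cos 26.5° + T_D cos 196° + T_E cos 137.1° = 0.
        ΣF_y = 463 sin 294° + 524 sin 335° + 117 sin 26.5° + T_D sin 196° + T_E sin 137.1° = 0.
The known terms sum to (767.9, -592.2) N, so -0.9613 T_D − 0.7325 T_E = -767.9 and -0.2756 T_D + 0.6807 T_E = 592.2.
Solving simultaneously: T_D = 103.8 N, T_E = 912 N.

T_E ≈ 912 N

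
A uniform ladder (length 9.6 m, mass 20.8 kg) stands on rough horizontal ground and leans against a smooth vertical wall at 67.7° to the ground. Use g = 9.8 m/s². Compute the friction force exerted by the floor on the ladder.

f ≈ 41.8 N

Torques about the foot: N_wall · 9.6 sin 67.7° = 20.8×9.8×4.8 cos 67.7° → N_wall = 41.8 N.
ΣF_x = 0: f_floor = N_wall = 41.8 N.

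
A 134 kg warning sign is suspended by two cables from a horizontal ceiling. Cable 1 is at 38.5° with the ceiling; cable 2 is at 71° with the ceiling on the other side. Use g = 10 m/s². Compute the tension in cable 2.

T_2 ≈ 1110 N

Weight W = 134 × 10 = 1340 N acts straight down.
Horizontal: T_1 cos 38.5° = T_2 cos 71°  →  T_1 = 0.416 T_2.
Vertical: T_1 sin 38.5° + T_2 sin 71° = 1340.
Substituting the horizontal relation into the vertical equation gives 1.204 T_2 = 1340, so T_2 = 1113 N.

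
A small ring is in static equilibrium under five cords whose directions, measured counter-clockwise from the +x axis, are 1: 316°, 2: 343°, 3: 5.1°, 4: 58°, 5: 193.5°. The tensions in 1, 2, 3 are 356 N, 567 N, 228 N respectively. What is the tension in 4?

T_4 ≈ 886 N

Resolve: ΣF_x = 356 cos 316° + 567 cos 343° + 228 cos 5.1° + T_4 cos 58° + T_5 cos 193.5° = 0.
        ΣF_y = 356 sin 316° + 567 sin 343° + 228 sin 5.1° + T_4 sin 58° + T_5 sin 193.5° = 0.
The known terms sum to (1025, -392.8) N, so 0.5299 T_4 − 0.9724 T_5 = -1025 and 0.8480 T_4 − 0.2334 T_5 = 392.8.
Solving simultaneously: T_4 = 886.5 N, T_5 = 1538 N.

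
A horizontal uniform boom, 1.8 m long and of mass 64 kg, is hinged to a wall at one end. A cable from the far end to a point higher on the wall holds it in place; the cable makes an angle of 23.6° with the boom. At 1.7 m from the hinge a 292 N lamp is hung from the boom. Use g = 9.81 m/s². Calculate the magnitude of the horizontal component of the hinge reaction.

H_x ≈ 1350 N

Take torques about the hinge: T sin 23.6° · 1.8 = 64×9.81×0.9 + 292×1.7 = 1061.5 N·m.
So T = 1061.5 / (0.4003 × 1.8) = 1473 N.
ΣF_x = 0: H_x = T cos 23.6° = 1349.8 N.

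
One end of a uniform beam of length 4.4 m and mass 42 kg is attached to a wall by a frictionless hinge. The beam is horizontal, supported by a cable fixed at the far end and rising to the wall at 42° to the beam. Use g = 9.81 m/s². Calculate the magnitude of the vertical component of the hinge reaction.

Take torques about the hinge: T sin 42° · 4.4 = 42×9.81×2.2 = 906.44 N·m.
So T = 906.44 / (0.6691 × 4.4) = 307.88 N.
ΣF_y = 0: H_y = (42×9.81) − T sin 42° = 412.02 − 206.01 = 206.01 N.

|H_y| ≈ 206 N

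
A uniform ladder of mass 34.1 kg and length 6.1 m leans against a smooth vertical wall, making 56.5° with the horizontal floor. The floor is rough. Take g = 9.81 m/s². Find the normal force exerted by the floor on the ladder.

N_floor ≈ 335 N

ΣF_y = 0: N_floor = 34.1×9.81 = 334.52 N.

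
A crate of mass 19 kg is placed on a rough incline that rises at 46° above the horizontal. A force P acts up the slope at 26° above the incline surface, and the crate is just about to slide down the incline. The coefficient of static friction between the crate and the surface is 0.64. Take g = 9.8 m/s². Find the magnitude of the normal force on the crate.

On the verge of sliding down the incline, friction equals μN and acts up the slope.
Perpendicular: N + P sin 26° = W cos 46° = 129.3 N.
Along incline: P cos 26° + μN = W sin 46° with W sin 46° = 133.9 N.
Solving the pair for P and N: P = 82.75 N, N = 93.07 N (and f = μN = 59.56 N).

N ≈ 93.1 N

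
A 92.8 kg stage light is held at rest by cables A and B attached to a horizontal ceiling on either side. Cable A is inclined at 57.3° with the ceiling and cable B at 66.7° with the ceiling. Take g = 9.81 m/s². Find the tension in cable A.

T_A ≈ 434 N

Weight W = 92.8 × 9.81 = 910.4 N acts straight down.
Horizontal: T_A cos 57.3° = T_B cos 66.7°  →  T_B = 1.366 T_A.
Vertical: T_A sin 57.3° + T_B sin 66.7° = 910.4.
Substituting the horizontal relation into the vertical equation gives 2.096 T_A = 910.4, so T_A = 434.3 N.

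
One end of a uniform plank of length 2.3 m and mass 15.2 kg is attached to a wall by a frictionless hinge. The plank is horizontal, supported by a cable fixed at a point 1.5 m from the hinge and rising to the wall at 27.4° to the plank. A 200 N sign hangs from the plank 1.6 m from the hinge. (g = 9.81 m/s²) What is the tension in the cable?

T ≈ 712 N

Take torques about the hinge: T sin 27.4° · 1.5 = 15.2×9.81×1.15 + 200×1.6 = 491.48 N·m.
So T = 491.48 / (0.4602 × 1.5) = 711.98 N.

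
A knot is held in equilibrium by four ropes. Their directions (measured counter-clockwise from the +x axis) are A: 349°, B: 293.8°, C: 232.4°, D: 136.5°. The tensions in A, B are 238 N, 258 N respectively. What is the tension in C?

Resolve: ΣF_x = 238 cos 349° + 258 cos 293.8° + T_C cos 232.4° + T_D cos 136.5° = 0.
        ΣF_y = 238 sin 349° + 258 sin 293.8° + T_C sin 232.4° + T_D sin 136.5° = 0.
The known terms sum to (337.7, -281.5) N, so -0.6101 T_C − 0.7254 T_D = -337.7 and -0.7923 T_C + 0.6884 T_D = 281.5.
Solving simultaneously: T_C = 28.46 N, T_D = 441.7 N.

T_C ≈ 28.5 N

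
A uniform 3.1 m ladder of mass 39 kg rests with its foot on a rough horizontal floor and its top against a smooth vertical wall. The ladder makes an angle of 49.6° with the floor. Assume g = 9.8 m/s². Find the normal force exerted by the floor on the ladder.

ΣF_y = 0: N_floor = 39×9.8 = 382.2 N.

N_floor ≈ 382 N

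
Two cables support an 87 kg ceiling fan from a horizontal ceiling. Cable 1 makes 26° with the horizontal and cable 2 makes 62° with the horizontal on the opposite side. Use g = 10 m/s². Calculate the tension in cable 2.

Weight W = 87 × 10 = 870 N acts straight down.
Horizontal: T_1 cos 26° = T_2 cos 62°  →  T_1 = 0.5223 T_2.
Vertical: T_1 sin 26° + T_2 sin 62° = 870.
Substituting the horizontal relation into the vertical equation gives 1.112 T_2 = 870, so T_2 = 782.4 N.

T_2 ≈ 782 N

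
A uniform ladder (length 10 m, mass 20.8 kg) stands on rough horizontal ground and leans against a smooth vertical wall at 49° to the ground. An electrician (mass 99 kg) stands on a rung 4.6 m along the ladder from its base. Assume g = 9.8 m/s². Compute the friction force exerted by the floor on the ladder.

f ≈ 477 N

Torques about the foot: N_wall · 10 sin 49° = 20.8×9.8×5 cos 49° + 99×9.8×4.6 cos 49° → N_wall = 476.55 N.
ΣF_x = 0: f_floor = N_wall = 476.55 N.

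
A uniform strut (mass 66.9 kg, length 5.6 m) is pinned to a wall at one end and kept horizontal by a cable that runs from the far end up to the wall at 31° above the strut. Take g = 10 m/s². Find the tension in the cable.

Take torques about the hinge: T sin 31° · 5.6 = 66.9×10×2.8 = 1873.2 N·m.
So T = 1873.2 / (0.5150 × 5.6) = 649.47 N.

T ≈ 649 N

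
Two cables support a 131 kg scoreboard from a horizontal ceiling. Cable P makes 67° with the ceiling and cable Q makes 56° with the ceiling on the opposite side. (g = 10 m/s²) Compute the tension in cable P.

Weight W = 131 × 10 = 1310 N acts straight down.
Horizontal: T_P cos 67° = T_Q cos 56°  →  T_Q = 0.6987 T_P.
Vertical: T_P sin 67° + T_Q sin 56° = 1310.
Substituting the horizontal relation into the vertical equation gives 1.5 T_P = 1310, so T_P = 873.5 N.

T_P ≈ 873 N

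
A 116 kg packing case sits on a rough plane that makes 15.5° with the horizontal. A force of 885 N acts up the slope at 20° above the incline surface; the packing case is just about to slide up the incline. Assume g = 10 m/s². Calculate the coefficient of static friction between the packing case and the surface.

On the verge of sliding up the incline, friction is at its maximum μN and acts down the slope.
Perpendicular to incline: N = W cos 15.5° − P sin 20° = 1118 − 302.7 = 815.1 N.
Along incline: P cos 20° − μN = W sin 15.5° → μ = −(W sin 15.5° − P cos 20°) / N = 0.6399.

μ ≈ 0.640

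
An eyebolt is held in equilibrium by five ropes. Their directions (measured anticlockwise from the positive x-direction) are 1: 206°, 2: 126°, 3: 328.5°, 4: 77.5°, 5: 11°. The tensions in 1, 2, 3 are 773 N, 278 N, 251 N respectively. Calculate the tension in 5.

Resolve: ΣF_x = 773 cos 206° + 278 cos 126° + 251 cos 328.5° + T_4 cos 77.5° + T_5 cos 11° = 0.
        ΣF_y = 773 sin 206° + 278 sin 126° + 251 sin 328.5° + T_4 sin 77.5° + T_5 sin 11° = 0.
The known terms sum to (-644.2, -245.1) N, so 0.2164 T_4 + 0.9816 T_5 = 644.2 and 0.9763 T_4 + 0.1908 T_5 = 245.1.
Solving simultaneously: T_4 = 128.3 N, T_5 = 627.9 N.

T_5 ≈ 628 N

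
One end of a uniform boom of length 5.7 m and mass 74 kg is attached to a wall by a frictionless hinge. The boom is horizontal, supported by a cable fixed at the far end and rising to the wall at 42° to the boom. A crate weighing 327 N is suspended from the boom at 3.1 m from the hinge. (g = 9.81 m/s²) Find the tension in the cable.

T ≈ 808 N

Take torques about the hinge: T sin 42° · 5.7 = 74×9.81×2.85 + 327×3.1 = 3082.6 N·m.
So T = 3082.6 / (0.6691 × 5.7) = 808.23 N.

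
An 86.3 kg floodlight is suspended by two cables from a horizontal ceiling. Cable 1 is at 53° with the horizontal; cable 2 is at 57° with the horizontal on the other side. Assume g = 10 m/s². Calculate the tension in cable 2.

T_2 ≈ 553 N

Weight W = 86.3 × 10 = 863 N acts straight down.
Horizontal: T_1 cos 53° = T_2 cos 57°  →  T_1 = 0.905 T_2.
Vertical: T_1 sin 53° + T_2 sin 57° = 863.
Substituting the horizontal relation into the vertical equation gives 1.561 T_2 = 863, so T_2 = 552.7 N.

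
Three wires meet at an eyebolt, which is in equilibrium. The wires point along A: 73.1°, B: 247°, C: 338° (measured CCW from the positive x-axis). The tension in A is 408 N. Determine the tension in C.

Resolve: ΣF_x = 408 cos 73.1° + T_B cos 247° + T_C cos 338° = 0.
        ΣF_y = 408 sin 73.1° + T_B sin 247° + T_C sin 338° = 0.
The known terms sum to (118.6, 390.4) N, so -0.3907 T_B + 0.9272 T_C = -118.6 and -0.9205 T_B − 0.3746 T_C = -390.4.
Solving simultaneously: T_B = 406.4 N, T_C = 43.36 N.

T_C ≈ 43.4 N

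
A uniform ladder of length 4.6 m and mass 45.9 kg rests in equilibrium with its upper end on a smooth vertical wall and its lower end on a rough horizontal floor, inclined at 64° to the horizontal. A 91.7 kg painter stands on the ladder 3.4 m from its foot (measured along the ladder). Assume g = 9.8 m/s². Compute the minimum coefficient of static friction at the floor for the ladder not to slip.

ΣF_y = 0: N_floor = 45.9×9.8 + 91.7×9.8 = 1348.5 N.
Torques about the foot: N_wall · 4.6 sin 64° = 45.9×9.8×2.3 cos 64° + 91.7×9.8×3.4 cos 64° → N_wall = 433.66 N.
ΣF_x = 0: f_floor = N_wall = 433.66 N.
μ_min = f_floor / N_floor = 433.66 / 1348.5 = 0.3216.

μ_min ≈ 0.322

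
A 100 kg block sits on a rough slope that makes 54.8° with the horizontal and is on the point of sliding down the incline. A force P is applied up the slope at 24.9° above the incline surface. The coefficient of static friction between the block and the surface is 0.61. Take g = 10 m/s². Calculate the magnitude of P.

On the verge of sliding down the incline, friction equals μN and acts up the slope.
Perpendicular: N + P sin 24.9° = W cos 54.8° = 576.4 N.
Along incline: P cos 24.9° + μN = W sin 54.8° with W sin 54.8° = 817.1 N.
Solving the pair for P and N: P = 716 N, N = 275 N (and f = μN = 167.7 N).

P ≈ 716 N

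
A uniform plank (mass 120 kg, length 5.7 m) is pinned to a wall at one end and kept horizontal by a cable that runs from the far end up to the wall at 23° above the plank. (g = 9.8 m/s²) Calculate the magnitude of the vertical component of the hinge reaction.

|H_y| ≈ 588 N

Take torques about the hinge: T sin 23° · 5.7 = 120×9.8×2.85 = 3351.6 N·m.
So T = 3351.6 / (0.3907 × 5.7) = 1504.9 N.
ΣF_y = 0: H_y = (120×9.8) − T sin 23° = 1176 − 588 = 588 N.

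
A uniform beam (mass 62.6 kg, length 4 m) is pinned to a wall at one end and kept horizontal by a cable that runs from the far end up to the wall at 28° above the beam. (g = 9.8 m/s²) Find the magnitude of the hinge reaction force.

|H| ≈ 653 N

Take torques about the hinge: T sin 28° · 4 = 62.6×9.8×2 = 1227 N·m.
So T = 1227 / (0.4695 × 4) = 653.37 N.
ΣF_x = 0: H_x = T cos 28° = 576.89 N.
ΣF_y = 0: H_y = (62.6×9.8) − T sin 28° = 613.48 − 306.74 = 306.74 N.
|H| = √(H_x² + H_y²) = √((576.89)² + (306.74)²) = 653.37 N.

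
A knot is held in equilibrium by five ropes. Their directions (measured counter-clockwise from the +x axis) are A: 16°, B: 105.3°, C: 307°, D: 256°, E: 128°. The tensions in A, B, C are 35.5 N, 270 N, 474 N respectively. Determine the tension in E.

T_E ≈ 339 N

Resolve: ΣF_x = 35.5 cos 16° + 270 cos 105.3° + 474 cos 307° + T_D cos 256° + T_E cos 128° = 0.
        ΣF_y = 35.5 sin 16° + 270 sin 105.3° + 474 sin 307° + T_D sin 256° + T_E sin 128° = 0.
The known terms sum to (248.1, -108.3) N, so -0.2419 T_D − 0.6157 T_E = -248.1 and -0.9703 T_D + 0.7880 T_E = 108.3.
Solving simultaneously: T_D = 163.5 N, T_E = 338.8 N.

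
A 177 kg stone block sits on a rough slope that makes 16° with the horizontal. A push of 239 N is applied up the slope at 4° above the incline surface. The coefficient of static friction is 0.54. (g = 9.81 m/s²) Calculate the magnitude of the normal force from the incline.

N ≈ 1650 N

Axes along / perpendicular to the incline. W sin 16° = 478.6 N down-slope; W cos 16° = 1669 N into the surface.
Perpendicular: N = W cos 16° − P sin 4° = 1669 − 16.67 = 1652 N.
Along incline: P cos 4° + f = W sin 16° (friction acts up-slope) → f = 478.6 − 238.4 = 240.2 N.
|f| = 240.2 N ≤ μN = 892.3 N, so the stone block is indeed static.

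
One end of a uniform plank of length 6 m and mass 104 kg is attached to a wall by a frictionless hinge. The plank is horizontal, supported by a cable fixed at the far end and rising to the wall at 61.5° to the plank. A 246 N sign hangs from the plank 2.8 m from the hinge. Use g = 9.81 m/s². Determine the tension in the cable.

Take torques about the hinge: T sin 61.5° · 6 = 104×9.81×3 + 246×2.8 = 3749.5 N·m.
So T = 3749.5 / (0.8788 × 6) = 711.09 N.

T ≈ 711 N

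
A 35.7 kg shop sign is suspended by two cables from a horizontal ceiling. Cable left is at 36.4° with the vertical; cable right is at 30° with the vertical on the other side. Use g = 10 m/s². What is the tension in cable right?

Angles from the horizontal: cable left is 90° − 36.4° = 53.6°, cable right is 90° − 30° = 60°.
Weight W = 35.7 × 10 = 357 N acts straight down.
Horizontal: T_left cos 53.6° = T_right cos 60°  →  T_left = 0.8426 T_right.
Vertical: T_left sin 53.6° + T_right sin 60° = 357.
Substituting the horizontal relation into the vertical equation gives 1.544 T_right = 357, so T_right = 231.2 N.

T_right ≈ 231 N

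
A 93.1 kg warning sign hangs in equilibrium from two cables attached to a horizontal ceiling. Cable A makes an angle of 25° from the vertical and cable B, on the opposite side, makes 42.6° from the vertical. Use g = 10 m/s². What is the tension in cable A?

T_A ≈ 682 N

Angles from the horizontal: cable A is 90° − 25° = 65°, cable B is 90° − 42.6° = 47.4°.
Weight W = 93.1 × 10 = 931 N acts straight down.
Horizontal: T_A cos 65° = T_B cos 47.4°  →  T_B = 0.6244 T_A.
Vertical: T_A sin 65° + T_B sin 47.4° = 931.
Substituting the horizontal relation into the vertical equation gives 1.366 T_A = 931, so T_A = 681.6 N.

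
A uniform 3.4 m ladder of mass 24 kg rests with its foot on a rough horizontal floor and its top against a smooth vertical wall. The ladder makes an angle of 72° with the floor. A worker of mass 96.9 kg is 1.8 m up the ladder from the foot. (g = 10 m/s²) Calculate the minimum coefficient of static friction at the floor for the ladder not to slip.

ΣF_y = 0: N_floor = 24×10 + 96.9×10 = 1209 N.
Torques about the foot: N_wall · 3.4 sin 72° = 24×10×1.7 cos 72° + 96.9×10×1.8 cos 72° → N_wall = 205.67 N.
ΣF_x = 0: f_floor = N_wall = 205.67 N.
μ_min = f_floor / N_floor = 205.67 / 1209 = 0.1701.

μ_min ≈ 0.170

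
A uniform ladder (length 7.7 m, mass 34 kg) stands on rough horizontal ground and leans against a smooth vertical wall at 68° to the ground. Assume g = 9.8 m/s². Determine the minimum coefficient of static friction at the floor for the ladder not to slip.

μ_min ≈ 0.202

ΣF_y = 0: N_floor = 34×9.8 = 333.2 N.
Torques about the foot: N_wall · 7.7 sin 68° = 34×9.8×3.85 cos 68° → N_wall = 67.311 N.
ΣF_x = 0: f_floor = N_wall = 67.311 N.
μ_min = f_floor / N_floor = 67.311 / 333.2 = 0.202.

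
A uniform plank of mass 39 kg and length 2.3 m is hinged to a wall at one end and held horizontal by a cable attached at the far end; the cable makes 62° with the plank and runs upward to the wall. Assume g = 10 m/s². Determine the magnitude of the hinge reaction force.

|H| ≈ 221 N

Take torques about the hinge: T sin 62° · 2.3 = 39×10×1.15 = 448.5 N·m.
So T = 448.5 / (0.8829 × 2.3) = 220.85 N.
ΣF_x = 0: H_x = T cos 62° = 103.68 N.
ΣF_y = 0: H_y = (39×10) − T sin 62° = 390 − 195 = 195 N.
|H| = √(H_x² + H_y²) = √((103.68)² + (195)²) = 220.85 N.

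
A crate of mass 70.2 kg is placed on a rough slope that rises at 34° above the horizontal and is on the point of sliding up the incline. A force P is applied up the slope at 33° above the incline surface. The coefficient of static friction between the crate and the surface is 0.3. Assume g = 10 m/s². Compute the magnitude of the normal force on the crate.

N ≈ 274 N

On the verge of sliding up the incline, friction equals μN and acts down the slope.
Perpendicular: N + P sin 33° = W cos 34° = 582 N.
Along incline: P cos 33° = W sin 34° + μN  with W sin 34° = 392.6 N.
Solving the pair for P and N: P = 566 N, N = 273.7 N (and f = μN = 82.12 N).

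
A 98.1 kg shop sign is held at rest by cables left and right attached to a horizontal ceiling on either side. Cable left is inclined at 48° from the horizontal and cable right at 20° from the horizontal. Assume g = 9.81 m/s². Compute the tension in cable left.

Weight W = 98.1 × 9.81 = 962.4 N acts straight down.
Horizontal: T_left cos 48° = T_right cos 20°  →  T_right = 0.7121 T_left.
Vertical: T_left sin 48° + T_right sin 20° = 962.4.
Substituting the horizontal relation into the vertical equation gives 0.9867 T_left = 962.4, so T_left = 975.3 N.

T_left ≈ 975 N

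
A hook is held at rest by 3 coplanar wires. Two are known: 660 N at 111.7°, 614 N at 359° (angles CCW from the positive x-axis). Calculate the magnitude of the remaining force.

Sum the known components: ΣF_x = 369.9 N, ΣF_y = 602.5 N.
For equilibrium the remaining force must supply (−ΣF_x, −ΣF_y) = (-369.9, -602.5) N.
Magnitude = √((-369.9)² + (-602.5)²) = 707 N; direction = atan2(-602.5, -369.9) = 238.5°.

F ≈ 707 N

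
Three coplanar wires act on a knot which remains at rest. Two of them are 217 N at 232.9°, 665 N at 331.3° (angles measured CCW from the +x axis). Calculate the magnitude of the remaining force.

Sum the known components: ΣF_x = 452.4 N, ΣF_y = -492.4 N.
For equilibrium the remaining force must supply (−ΣF_x, −ΣF_y) = (-452.4, 492.4) N.
Magnitude = √((-452.4)² + (492.4)²) = 668.7 N; direction = atan2(492.4, -452.4) = 132.6°.

F ≈ 669 N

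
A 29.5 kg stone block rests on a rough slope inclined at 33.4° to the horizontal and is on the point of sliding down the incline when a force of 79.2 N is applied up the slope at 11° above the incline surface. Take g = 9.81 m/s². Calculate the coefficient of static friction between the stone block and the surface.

μ ≈ 0.360

On the verge of sliding down the incline, friction is at its maximum μN and acts up the slope.
Perpendicular to incline: N = W cos 33.4° − P sin 11° = 241.6 − 15.11 = 226.5 N.
Along incline: P cos 11° + μN = W sin 33.4° → μ = (W sin 33.4° − P cos 11°) / N = 0.3601.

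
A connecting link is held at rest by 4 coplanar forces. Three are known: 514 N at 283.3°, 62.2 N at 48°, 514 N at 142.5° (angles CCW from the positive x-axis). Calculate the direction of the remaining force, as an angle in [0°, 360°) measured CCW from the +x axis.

θ ≈ 29.6°

Sum the known components: ΣF_x = -247.9 N, ΣF_y = -141.1 N.
For equilibrium the remaining force must supply (−ΣF_x, −ΣF_y) = (247.9, 141.1) N.
Magnitude = √((247.9)² + (141.1)²) = 285.3 N; direction = atan2(141.1, 247.9) = 29.6°.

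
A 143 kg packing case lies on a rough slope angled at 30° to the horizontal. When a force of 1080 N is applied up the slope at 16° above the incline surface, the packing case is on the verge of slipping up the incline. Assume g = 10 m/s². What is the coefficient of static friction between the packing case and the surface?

μ ≈ 0.344

On the verge of sliding up the incline, friction is at its maximum μN and acts down the slope.
Perpendicular to incline: N = W cos 30° − P sin 16° = 1238 − 297.7 = 940.7 N.
Along incline: P cos 16° − μN = W sin 30° → μ = −(W sin 30° − P cos 16°) / N = 0.3435.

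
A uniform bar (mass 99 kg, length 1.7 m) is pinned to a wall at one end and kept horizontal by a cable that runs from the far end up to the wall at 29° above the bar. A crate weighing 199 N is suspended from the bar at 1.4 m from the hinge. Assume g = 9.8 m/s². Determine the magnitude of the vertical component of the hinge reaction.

Take torques about the hinge: T sin 29° · 1.7 = 99×9.8×0.85 + 199×1.4 = 1103.3 N·m.
So T = 1103.3 / (0.4848 × 1.7) = 1338.6 N.
ΣF_y = 0: H_y = (99×9.8 + 199) − T sin 29° = 1169.2 − 648.98 = 520.22 N.

|H_y| ≈ 520 N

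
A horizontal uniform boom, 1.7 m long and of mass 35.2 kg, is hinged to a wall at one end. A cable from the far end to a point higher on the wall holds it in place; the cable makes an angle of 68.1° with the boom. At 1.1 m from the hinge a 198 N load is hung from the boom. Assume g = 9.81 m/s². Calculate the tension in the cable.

Take torques about the hinge: T sin 68.1° · 1.7 = 35.2×9.81×0.85 + 198×1.1 = 511.32 N·m.
So T = 511.32 / (0.9278 × 1.7) = 324.17 N.

T ≈ 324 N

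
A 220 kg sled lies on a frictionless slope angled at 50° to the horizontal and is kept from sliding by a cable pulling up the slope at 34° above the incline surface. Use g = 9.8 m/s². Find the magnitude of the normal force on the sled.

N ≈ 272 N

Take axes along and perpendicular to the incline. Weight components: W sin 50° = 1652 N down-slope, W cos 50° = 1386 N into the surface.
Along incline: T cos 34° = W sin 50° → T = 1992 N.
Perpendicular: N = W cos 50° − T sin 34° = 271.8 N.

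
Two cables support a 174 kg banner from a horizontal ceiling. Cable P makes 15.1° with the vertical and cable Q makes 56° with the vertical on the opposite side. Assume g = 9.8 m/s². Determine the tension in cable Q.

T_Q ≈ 470 N

Angles from the horizontal: cable P is 90° − 15.1° = 74.9°, cable Q is 90° − 56° = 34°.
Weight W = 174 × 9.8 = 1705 N acts straight down.
Horizontal: T_P cos 74.9° = T_Q cos 34°  →  T_P = 3.182 T_Q.
Vertical: T_P sin 74.9° + T_Q sin 34° = 1705.
Substituting the horizontal relation into the vertical equation gives 3.632 T_Q = 1705, so T_Q = 469.5 N.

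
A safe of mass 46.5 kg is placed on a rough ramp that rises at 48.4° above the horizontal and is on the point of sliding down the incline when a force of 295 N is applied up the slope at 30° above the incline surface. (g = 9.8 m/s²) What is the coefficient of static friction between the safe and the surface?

On the verge of sliding down the incline, friction is at its maximum μN and acts up the slope.
Perpendicular to incline: N = W cos 48.4° − P sin 30° = 302.6 − 147.5 = 155.1 N.
Along incline: P cos 30° + μN = W sin 48.4° → μ = (W sin 48.4° − P cos 30°) / N = 0.5501.

μ ≈ 0.550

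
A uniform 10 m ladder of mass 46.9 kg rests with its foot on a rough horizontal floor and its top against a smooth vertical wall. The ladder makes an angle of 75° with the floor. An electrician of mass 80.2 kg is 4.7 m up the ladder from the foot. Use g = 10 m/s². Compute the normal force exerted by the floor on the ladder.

N_floor ≈ 1270 N

ΣF_y = 0: N_floor = 46.9×10 + 80.2×10 = 1271 N.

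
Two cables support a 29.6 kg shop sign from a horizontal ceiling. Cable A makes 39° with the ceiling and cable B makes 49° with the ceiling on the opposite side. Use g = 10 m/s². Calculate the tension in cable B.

T_B ≈ 230 N

Weight W = 29.6 × 10 = 296 N acts straight down.
Horizontal: T_A cos 39° = T_B cos 49°  →  T_A = 0.8442 T_B.
Vertical: T_A sin 39° + T_B sin 49° = 296.
Substituting the horizontal relation into the vertical equation gives 1.286 T_B = 296, so T_B = 230.2 N.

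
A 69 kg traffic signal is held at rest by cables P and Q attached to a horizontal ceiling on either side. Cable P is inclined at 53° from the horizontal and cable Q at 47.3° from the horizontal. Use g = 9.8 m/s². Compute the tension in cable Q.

Weight W = 69 × 9.8 = 676.2 N acts straight down.
Horizontal: T_P cos 53° = T_Q cos 47.3°  →  T_P = 1.127 T_Q.
Vertical: T_P sin 53° + T_Q sin 47.3° = 676.2.
Substituting the horizontal relation into the vertical equation gives 1.635 T_Q = 676.2, so T_Q = 413.6 N.

T_Q ≈ 414 N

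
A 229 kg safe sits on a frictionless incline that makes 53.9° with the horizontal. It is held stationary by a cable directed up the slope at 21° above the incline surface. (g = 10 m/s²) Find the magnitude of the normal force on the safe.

N ≈ 639 N

Take axes along and perpendicular to the incline. Weight components: W sin 53.9° = 1850 N down-slope, W cos 53.9° = 1349 N into the surface.
Along incline: T cos 21° = W sin 53.9° → T = 1982 N.
Perpendicular: N = W cos 53.9° − T sin 21° = 639 N.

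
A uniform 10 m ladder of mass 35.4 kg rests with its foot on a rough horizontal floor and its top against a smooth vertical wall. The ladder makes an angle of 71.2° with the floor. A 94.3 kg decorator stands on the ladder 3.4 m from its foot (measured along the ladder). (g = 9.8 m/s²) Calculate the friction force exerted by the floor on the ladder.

Torques about the foot: N_wall · 10 sin 71.2° = 35.4×9.8×5 cos 71.2° + 94.3×9.8×3.4 cos 71.2° → N_wall = 166.02 N.
ΣF_x = 0: f_floor = N_wall = 166.02 N.

f ≈ 166 N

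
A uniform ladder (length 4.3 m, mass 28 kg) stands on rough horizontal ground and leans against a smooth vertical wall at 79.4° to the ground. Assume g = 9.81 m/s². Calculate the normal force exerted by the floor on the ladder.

ΣF_y = 0: N_floor = 28×9.81 = 274.68 N.

N_floor ≈ 275 N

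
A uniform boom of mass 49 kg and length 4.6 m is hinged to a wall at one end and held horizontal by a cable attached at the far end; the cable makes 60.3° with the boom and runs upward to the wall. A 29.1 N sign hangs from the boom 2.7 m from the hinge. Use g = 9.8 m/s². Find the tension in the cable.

Take torques about the hinge: T sin 60.3° · 4.6 = 49×9.8×2.3 + 29.1×2.7 = 1183 N·m.
So T = 1183 / (0.8686 × 4.6) = 296.08 N.

T ≈ 296 N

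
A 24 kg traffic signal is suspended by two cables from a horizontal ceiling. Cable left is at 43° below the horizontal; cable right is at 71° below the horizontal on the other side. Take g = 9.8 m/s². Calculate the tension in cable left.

Weight W = 24 × 9.8 = 235.2 N acts straight down.
Horizontal: T_left cos 43° = T_right cos 71°  →  T_right = 2.246 T_left.
Vertical: T_left sin 43° + T_right sin 71° = 235.2.
Substituting the horizontal relation into the vertical equation gives 2.806 T_left = 235.2, so T_left = 83.82 N.

T_left ≈ 83.8 N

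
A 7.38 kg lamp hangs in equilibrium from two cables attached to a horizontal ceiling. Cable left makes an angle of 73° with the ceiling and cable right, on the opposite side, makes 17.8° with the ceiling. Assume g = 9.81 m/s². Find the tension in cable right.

Weight W = 7.38 × 9.81 = 72.4 N acts straight down.
Horizontal: T_left cos 73° = T_right cos 17.8°  →  T_left = 3.257 T_right.
Vertical: T_left sin 73° + T_right sin 17.8° = 72.4.
Substituting the horizontal relation into the vertical equation gives 3.42 T_right = 72.4, so T_right = 21.17 N.

T_right ≈ 21.2 N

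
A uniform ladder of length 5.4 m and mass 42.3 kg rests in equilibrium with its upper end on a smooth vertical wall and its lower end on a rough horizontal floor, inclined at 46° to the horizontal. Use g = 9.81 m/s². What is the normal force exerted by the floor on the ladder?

N_floor ≈ 415 N

ΣF_y = 0: N_floor = 42.3×9.81 = 414.96 N.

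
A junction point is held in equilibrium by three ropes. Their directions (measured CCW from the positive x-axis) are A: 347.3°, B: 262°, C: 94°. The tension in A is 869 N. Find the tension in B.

Resolve: ΣF_x = 869 cos 347.3° + T_B cos 262° + T_C cos 94° = 0.
        ΣF_y = 869 sin 347.3° + T_B sin 262° + T_C sin 94° = 0.
The known terms sum to (847.7, -191) N, so -0.1392 T_B − 0.0698 T_C = -847.7 and -0.9903 T_B + 0.9976 T_C = 191.
Solving simultaneously: T_B = 4003 N, T_C = 4166 N.

T_B ≈ 4000 N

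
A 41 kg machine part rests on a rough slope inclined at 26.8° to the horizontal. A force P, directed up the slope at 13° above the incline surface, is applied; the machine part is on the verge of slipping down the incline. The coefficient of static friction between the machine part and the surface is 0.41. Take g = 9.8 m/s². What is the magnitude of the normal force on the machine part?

N ≈ 350 N

On the verge of sliding down the incline, friction equals μN and acts up the slope.
Perpendicular: N + P sin 13° = W cos 26.8° = 358.6 N.
Along incline: P cos 13° + μN = W sin 26.8° with W sin 26.8° = 181.2 N.
Solving the pair for P and N: P = 38.68 N, N = 349.9 N (and f = μN = 143.5 N).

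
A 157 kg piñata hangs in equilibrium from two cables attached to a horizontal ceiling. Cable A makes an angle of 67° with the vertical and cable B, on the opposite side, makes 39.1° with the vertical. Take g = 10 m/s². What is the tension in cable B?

T_B ≈ 1500 N

Angles from the horizontal: cable A is 90° − 67° = 23°, cable B is 90° − 39.1° = 50.9°.
Weight W = 157 × 10 = 1570 N acts straight down.
Horizontal: T_A cos 23° = T_B cos 50.9°  →  T_A = 0.6851 T_B.
Vertical: T_A sin 23° + T_B sin 50.9° = 1570.
Substituting the horizontal relation into the vertical equation gives 1.044 T_B = 1570, so T_B = 1504 N.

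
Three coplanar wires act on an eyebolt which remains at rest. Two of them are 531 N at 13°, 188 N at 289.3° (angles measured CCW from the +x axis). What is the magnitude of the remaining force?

F ≈ 582 N

Sum the known components: ΣF_x = 579.5 N, ΣF_y = -57.99 N.
For equilibrium the remaining force must supply (−ΣF_x, −ΣF_y) = (-579.5, 57.99) N.
Magnitude = √((-579.5)² + (57.99)²) = 582.4 N; direction = atan2(57.99, -579.5) = 174.3°.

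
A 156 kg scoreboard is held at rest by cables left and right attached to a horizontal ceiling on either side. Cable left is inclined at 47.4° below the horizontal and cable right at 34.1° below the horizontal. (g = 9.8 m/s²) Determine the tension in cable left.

Weight W = 156 × 9.8 = 1529 N acts straight down.
Horizontal: T_left cos 47.4° = T_right cos 34.1°  →  T_right = 0.8174 T_left.
Vertical: T_left sin 47.4° + T_right sin 34.1° = 1529.
Substituting the horizontal relation into the vertical equation gives 1.194 T_left = 1529, so T_left = 1280 N.

T_left ≈ 1280 N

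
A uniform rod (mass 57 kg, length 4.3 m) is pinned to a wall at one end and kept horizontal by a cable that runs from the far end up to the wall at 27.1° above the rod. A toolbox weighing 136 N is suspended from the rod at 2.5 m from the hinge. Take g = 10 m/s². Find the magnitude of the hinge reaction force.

Take torques about the hinge: T sin 27.1° · 4.3 = 57×10×2.15 + 136×2.5 = 1565.5 N·m.
So T = 1565.5 / (0.4555 × 4.3) = 799.2 N.
ΣF_x = 0: H_x = T cos 27.1° = 711.45 N.
ΣF_y = 0: H_y = (57×10 + 136) − T sin 27.1° = 706 − 364.07 = 341.93 N.
|H| = √(H_x² + H_y²) = √((711.45)² + (341.93)²) = 789.36 N.

|H| ≈ 789 N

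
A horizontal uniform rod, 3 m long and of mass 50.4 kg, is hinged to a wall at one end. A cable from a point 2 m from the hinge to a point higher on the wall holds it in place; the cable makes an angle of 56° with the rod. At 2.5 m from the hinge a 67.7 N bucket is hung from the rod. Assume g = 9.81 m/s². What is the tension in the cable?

Take torques about the hinge: T sin 56° · 2 = 50.4×9.81×1.5 + 67.7×2.5 = 910.89 N·m.
So T = 910.89 / (0.8290 × 2) = 549.36 N.

T ≈ 549 N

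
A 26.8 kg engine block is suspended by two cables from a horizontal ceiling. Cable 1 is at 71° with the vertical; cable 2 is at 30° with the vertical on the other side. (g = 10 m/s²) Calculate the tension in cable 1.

Angles from the horizontal: cable 1 is 90° − 71° = 19°, cable 2 is 90° − 30° = 60°.
Weight W = 26.8 × 10 = 268 N acts straight down.
Horizontal: T_1 cos 19° = T_2 cos 60°  →  T_2 = 1.891 T_1.
Vertical: T_1 sin 19° + T_2 sin 60° = 268.
Substituting the horizontal relation into the vertical equation gives 1.963 T_1 = 268, so T_1 = 136.5 N.

T_1 ≈ 137 N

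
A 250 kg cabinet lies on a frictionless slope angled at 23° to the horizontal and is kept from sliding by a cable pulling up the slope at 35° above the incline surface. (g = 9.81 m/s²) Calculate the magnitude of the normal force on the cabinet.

Take axes along and perpendicular to the incline. Weight components: W sin 23° = 958.3 N down-slope, W cos 23° = 2258 N into the surface.
Along incline: T cos 35° = W sin 23° → T = 1170 N.
Perpendicular: N = W cos 23° − T sin 35° = 1587 N.

N ≈ 1590 N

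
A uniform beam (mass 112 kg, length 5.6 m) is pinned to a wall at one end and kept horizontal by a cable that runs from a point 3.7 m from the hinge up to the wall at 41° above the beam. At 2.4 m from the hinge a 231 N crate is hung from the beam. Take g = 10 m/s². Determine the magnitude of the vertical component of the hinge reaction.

Take torques about the hinge: T sin 41° · 3.7 = 112×10×2.8 + 231×2.4 = 3690.4 N·m.
So T = 3690.4 / (0.6561 × 3.7) = 1520.3 N.
ΣF_y = 0: H_y = (112×10 + 231) − T sin 41° = 1351 − 997.41 = 353.59 N.

|H_y| ≈ 354 N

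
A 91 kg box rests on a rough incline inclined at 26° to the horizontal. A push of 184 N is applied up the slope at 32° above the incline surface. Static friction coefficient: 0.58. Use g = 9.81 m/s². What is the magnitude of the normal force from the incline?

Axes along / perpendicular to the incline. W sin 26° = 391.3 N down-slope; W cos 26° = 802.4 N into the surface.
Perpendicular: N = W cos 26° − P sin 32° = 802.4 − 97.51 = 704.9 N.
Along incline: P cos 32° + f = W sin 26° (friction acts up-slope) → f = 391.3 − 156 = 235.3 N.
|f| = 235.3 N ≤ μN = 408.8 N, so the box is indeed static.

N ≈ 705 N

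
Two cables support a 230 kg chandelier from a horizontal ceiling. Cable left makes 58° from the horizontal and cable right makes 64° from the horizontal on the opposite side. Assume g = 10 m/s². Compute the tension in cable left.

Weight W = 230 × 10 = 2300 N acts straight down.
Horizontal: T_left cos 58° = T_right cos 64°  →  T_right = 1.209 T_left.
Vertical: T_left sin 58° + T_right sin 64° = 2300.
Substituting the horizontal relation into the vertical equation gives 1.935 T_left = 2300, so T_left = 1189 N.

T_left ≈ 1190 N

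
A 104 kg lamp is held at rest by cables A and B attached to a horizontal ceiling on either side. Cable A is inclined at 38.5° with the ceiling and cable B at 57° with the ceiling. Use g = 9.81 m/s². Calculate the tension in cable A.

T_A ≈ 558 N

Weight W = 104 × 9.81 = 1020 N acts straight down.
Horizontal: T_A cos 38.5° = T_B cos 57°  →  T_B = 1.437 T_A.
Vertical: T_A sin 38.5° + T_B sin 57° = 1020.
Substituting the horizontal relation into the vertical equation gives 1.828 T_A = 1020, so T_A = 558.2 N.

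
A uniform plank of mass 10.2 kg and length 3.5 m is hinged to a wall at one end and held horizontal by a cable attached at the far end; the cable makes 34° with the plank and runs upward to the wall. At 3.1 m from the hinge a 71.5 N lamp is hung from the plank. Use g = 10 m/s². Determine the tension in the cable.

T ≈ 204 N

Take torques about the hinge: T sin 34° · 3.5 = 10.2×10×1.75 + 71.5×3.1 = 400.15 N·m.
So T = 400.15 / (0.5592 × 3.5) = 204.45 N.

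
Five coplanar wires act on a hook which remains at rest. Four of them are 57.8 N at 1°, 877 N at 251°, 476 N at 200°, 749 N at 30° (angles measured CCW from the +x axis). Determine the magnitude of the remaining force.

Sum the known components: ΣF_x = -26.37 N, ΣF_y = -616.5 N.
For equilibrium the remaining force must supply (−ΣF_x, −ΣF_y) = (26.37, 616.5) N.
Magnitude = √((26.37)² + (616.5)²) = 617.1 N; direction = atan2(616.5, 26.37) = 87.6°.

F ≈ 617 N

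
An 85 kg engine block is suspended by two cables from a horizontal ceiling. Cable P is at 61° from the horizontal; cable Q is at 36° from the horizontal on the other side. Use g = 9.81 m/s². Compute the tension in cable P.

T_P ≈ 680 N

Weight W = 85 × 9.81 = 833.9 N acts straight down.
Horizontal: T_P cos 61° = T_Q cos 36°  →  T_Q = 0.5993 T_P.
Vertical: T_P sin 61° + T_Q sin 36° = 833.9.
Substituting the horizontal relation into the vertical equation gives 1.227 T_P = 833.9, so T_P = 679.7 N.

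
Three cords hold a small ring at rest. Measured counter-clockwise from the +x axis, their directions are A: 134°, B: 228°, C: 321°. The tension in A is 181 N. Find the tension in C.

T_C ≈ 181 N

Resolve: ΣF_x = 181 cos 134° + T_B cos 228° + T_C cos 321° = 0.
        ΣF_y = 181 sin 134° + T_B sin 228° + T_C sin 321° = 0.
The known terms sum to (-125.7, 130.2) N, so -0.6691 T_B + 0.7771 T_C = 125.7 and -0.7431 T_B − 0.6293 T_C = -130.2.
Solving simultaneously: T_B = 22.09 N, T_C = 180.8 N.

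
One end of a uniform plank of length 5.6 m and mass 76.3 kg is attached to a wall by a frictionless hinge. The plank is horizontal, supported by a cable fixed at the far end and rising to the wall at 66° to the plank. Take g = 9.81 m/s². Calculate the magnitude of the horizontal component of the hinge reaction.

Take torques about the hinge: T sin 66° · 5.6 = 76.3×9.81×2.8 = 2095.8 N·m.
So T = 2095.8 / (0.9135 × 5.6) = 409.67 N.
ΣF_x = 0: H_x = T cos 66° = 166.63 N.

H_x ≈ 167 N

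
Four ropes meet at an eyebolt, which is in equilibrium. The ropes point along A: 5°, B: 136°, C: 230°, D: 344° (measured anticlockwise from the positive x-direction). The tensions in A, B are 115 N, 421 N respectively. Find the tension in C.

Resolve: ΣF_x = 115 cos 5° + 421 cos 136° + T_C cos 230° + T_D cos 344° = 0.
        ΣF_y = 115 sin 5° + 421 sin 136° + T_C sin 230° + T_D sin 344° = 0.
The known terms sum to (-188.3, 302.5) N, so -0.6428 T_C + 0.9613 T_D = 188.3 and -0.7660 T_C − 0.2756 T_D = -302.5.
Solving simultaneously: T_C = 261.5 N, T_D = 370.7 N.

T_C ≈ 261 N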